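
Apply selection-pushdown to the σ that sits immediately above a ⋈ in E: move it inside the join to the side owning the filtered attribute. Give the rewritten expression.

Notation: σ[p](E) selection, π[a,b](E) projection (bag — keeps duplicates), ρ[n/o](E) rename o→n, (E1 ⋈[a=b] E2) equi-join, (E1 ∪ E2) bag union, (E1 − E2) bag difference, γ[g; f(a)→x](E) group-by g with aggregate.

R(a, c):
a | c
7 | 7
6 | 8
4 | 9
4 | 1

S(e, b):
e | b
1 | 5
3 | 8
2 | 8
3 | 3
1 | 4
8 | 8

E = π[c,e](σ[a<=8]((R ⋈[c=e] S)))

σ filters on a, owned by the left side.
E' = π[c,e]((σ[a<=8](R) ⋈[c=e] S))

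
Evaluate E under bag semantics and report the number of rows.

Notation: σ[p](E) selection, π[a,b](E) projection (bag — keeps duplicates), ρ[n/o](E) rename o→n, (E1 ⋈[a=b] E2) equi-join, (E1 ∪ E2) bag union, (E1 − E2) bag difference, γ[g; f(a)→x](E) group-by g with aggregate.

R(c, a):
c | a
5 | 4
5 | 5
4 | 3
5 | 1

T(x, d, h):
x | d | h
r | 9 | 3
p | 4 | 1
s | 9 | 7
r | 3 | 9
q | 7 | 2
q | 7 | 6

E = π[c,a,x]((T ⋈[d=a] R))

Subexpression sizes:
  T → 6
  R → 4
  (T ⋈[d=a] R) → 2
  π[c,a,x]((T ⋈[d=a] R)) → 2

|E| = 2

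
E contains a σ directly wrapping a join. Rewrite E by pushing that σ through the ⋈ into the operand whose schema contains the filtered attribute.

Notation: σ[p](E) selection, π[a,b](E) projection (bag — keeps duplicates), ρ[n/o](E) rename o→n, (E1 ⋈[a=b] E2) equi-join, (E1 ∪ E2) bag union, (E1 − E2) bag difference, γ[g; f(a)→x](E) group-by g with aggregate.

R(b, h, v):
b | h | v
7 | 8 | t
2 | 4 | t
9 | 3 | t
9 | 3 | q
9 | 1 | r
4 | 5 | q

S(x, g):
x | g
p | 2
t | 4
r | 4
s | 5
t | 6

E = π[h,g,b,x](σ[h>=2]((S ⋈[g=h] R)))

σ filters on h, owned by the right side.
E' = π[h,g,b,x]((S ⋈[g=h] σ[h>=2](R)))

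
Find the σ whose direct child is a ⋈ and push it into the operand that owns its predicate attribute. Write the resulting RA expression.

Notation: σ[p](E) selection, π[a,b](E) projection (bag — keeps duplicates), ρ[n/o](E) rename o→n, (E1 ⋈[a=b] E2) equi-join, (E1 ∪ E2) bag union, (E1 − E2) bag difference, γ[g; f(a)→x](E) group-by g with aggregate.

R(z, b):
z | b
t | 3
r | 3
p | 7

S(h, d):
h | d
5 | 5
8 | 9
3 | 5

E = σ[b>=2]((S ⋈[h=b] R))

σ filters on b, owned by the right side.
E' = (S ⋈[h=b] σ[b>=2](R))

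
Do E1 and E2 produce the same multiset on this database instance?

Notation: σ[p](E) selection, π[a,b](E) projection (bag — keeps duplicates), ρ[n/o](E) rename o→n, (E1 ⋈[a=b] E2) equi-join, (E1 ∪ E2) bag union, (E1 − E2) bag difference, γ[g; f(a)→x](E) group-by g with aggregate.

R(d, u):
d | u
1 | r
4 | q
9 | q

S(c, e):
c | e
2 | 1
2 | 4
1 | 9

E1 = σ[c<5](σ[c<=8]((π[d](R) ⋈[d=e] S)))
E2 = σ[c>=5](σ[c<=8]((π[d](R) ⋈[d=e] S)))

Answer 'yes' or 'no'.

E1 stepwise |·|:
  R → 3
  π[d](R) → 3
  S → 3
  (π[d](R) ⋈[d=e] S) → 3
  σ[c<=8]((π[d](R) ⋈[d=e] S)) → 3
  σ[c<5](σ[c<=8]((π[d](R) ⋈[d=e] S))) → 3
E2 stepwise |·|:
  R → 3
  π[d](R) → 3
  S → 3
  (π[d](R) ⋈[d=e] S) → 3
  σ[c<=8]((π[d](R) ⋈[d=e] S)) → 3
  σ[c>=5](σ[c<=8]((π[d](R) ⋈[d=e] S))) → 0

E1 result:
d | c | e
1 | 2 | 1
4 | 2 | 4
9 | 1 | 9
E2 result:
d | c | e
(0 rows)
Witness: (1, 2, 1) appears 1× in E1 but 0× in E2.

no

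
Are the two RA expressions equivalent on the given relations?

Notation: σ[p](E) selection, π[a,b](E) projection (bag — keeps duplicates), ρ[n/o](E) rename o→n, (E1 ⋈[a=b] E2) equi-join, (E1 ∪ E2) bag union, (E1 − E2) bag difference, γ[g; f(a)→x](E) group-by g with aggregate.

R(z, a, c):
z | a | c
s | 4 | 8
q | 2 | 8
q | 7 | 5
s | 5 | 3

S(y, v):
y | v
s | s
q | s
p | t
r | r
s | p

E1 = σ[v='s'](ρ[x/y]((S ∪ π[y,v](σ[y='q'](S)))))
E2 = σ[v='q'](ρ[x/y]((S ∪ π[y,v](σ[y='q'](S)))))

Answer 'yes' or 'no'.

E1 subexpression sizes:
  S → 5
  S → 5
  σ[y='q'](S) → 1
  π[y,v](σ[y='q'](S)) → 1
  (S ∪ π[y,v](σ[y='q'](S))) → 6
  ρ[x/y]((S ∪ π[y,v](σ[y='q'](S)))) → 6
  σ[v='s'](ρ[x/y]((S ∪ π[y,v](σ[y='q'](S))))) → 3
E2 subexpression sizes:
  S → 5
  S → 5
  σ[y='q'](S) → 1
  π[y,v](σ[y='q'](S)) → 1
  (S ∪ π[y,v](σ[y='q'](S))) → 6
  ρ[x/y]((S ∪ π[y,v](σ[y='q'](S)))) → 6
  σ[v='q'](ρ[x/y]((S ∪ π[y,v](σ[y='q'](S))))) → 0

E1 result:
x | v
q | s
q | s
s | s
E2 result:
x | v
(0 rows)
Witness: ('s', 's') appears 1× in E1 but 0× in E2.

no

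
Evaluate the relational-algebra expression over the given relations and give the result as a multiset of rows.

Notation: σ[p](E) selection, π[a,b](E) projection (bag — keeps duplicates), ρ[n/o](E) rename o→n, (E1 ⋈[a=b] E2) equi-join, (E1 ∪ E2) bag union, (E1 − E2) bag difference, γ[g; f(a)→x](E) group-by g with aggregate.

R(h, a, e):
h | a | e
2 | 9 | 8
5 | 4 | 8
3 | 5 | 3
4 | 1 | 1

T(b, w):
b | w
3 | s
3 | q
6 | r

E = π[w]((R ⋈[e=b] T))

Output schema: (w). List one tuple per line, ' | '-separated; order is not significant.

Per-node cardinality:
  R → 4
  T → 3
  (R ⋈[e=b] T) → 2
  π[w]((R ⋈[e=b] T)) → 2

== RESULT ==
w
q
s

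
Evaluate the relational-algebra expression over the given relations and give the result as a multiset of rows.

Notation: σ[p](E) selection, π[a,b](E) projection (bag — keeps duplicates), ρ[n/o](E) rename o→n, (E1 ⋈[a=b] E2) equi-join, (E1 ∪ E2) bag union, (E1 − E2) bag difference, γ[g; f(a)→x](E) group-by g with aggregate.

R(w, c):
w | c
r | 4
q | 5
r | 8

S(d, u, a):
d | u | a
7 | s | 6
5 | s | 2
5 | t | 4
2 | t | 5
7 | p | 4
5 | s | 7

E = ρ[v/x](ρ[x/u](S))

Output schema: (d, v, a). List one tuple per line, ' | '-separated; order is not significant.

Per-node cardinality:
  S → 6
  ρ[x/u](S) → 6
  ρ[v/x](ρ[x/u](S)) → 6

== RESULT ==
d | v | a
2 | t | 5
5 | s | 2
5 | s | 7
5 | t | 4
7 | p | 4
7 | s | 6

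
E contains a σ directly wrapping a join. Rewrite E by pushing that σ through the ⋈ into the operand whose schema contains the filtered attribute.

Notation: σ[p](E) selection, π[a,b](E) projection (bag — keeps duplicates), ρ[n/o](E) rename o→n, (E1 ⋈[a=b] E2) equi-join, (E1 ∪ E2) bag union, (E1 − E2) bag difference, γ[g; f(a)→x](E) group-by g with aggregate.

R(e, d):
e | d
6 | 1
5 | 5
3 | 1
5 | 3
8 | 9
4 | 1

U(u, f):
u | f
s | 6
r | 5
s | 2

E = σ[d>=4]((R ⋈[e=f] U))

σ filters on d, owned by the left side.
E' = (σ[d>=4](R) ⋈[e=f] U)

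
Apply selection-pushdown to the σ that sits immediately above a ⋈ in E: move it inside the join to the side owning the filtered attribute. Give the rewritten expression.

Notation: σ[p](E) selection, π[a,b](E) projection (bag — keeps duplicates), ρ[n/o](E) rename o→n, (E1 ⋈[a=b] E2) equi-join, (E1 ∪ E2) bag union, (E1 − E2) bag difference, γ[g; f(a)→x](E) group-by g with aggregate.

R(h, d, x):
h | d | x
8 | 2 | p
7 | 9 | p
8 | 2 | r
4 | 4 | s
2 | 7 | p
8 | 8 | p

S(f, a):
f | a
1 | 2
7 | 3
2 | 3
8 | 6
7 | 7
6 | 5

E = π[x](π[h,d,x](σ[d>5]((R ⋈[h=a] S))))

σ filters on d, owned by the left side.
E' = π[x](π[h,d,x]((σ[d>5](R) ⋈[h=a] S)))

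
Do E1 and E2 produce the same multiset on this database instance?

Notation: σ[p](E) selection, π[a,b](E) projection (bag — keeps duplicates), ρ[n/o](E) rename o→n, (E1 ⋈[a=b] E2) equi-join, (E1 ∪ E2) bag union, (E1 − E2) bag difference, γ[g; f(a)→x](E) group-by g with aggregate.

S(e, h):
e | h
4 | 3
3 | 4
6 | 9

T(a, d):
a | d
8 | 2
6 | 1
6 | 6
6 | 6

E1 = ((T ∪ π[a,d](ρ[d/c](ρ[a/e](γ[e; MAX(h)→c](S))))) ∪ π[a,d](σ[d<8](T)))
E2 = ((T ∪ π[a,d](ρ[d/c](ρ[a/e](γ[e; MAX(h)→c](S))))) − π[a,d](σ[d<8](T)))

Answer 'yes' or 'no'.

E1 subexpression sizes:
  T → 4
  S → 3
  γ[e; MAX(h)→c](S) → 3
  ρ[a/e](γ[e; MAX(h)→c](S)) → 3
  ρ[d/c](ρ[a/e](γ[e; MAX(h)→c](S))) → 3
  π[a,d](ρ[d/c](ρ[a/e](γ[e; MAX(h)→c](S)))) → 3
  (T ∪ π[a,d](ρ[d/c](ρ[a/e](γ[e; MAX(h)→c](S))))) → 7
  T → 4
  σ[d<8](T) → 4
  π[a,d](σ[d<8](T)) → 4
  ((T ∪ π[a,d](ρ[d/c](ρ[a/e](γ[e; MAX(h)→c](S))))) ∪ π[a,d](σ[d<8](T))) → 11
E2 subexpression sizes:
  T → 4
  S → 3
  γ[e; MAX(h)→c](S) → 3
  ρ[a/e](γ[e; MAX(h)→c](S)) → 3
  ρ[d/c](ρ[a/e](γ[e; MAX(h)→c](S))) → 3
  π[a,d](ρ[d/c](ρ[a/e](γ[e; MAX(h)→c](S)))) → 3
  (T ∪ π[a,d](ρ[d/c](ρ[a/e](γ[e; MAX(h)→c](S))))) → 7
  T → 4
  σ[d<8](T) → 4
  π[a,d](σ[d<8](T)) → 4
  ((T ∪ π[a,d](ρ[d/c](ρ[a/e](γ[e; MAX(h)→c](S))))) − π[a,d](σ[d<8](T))) → 3

E1 result:
a | d
3 | 4
4 | 3
6 | 1
6 | 1
6 | 6
6 | 6
6 | 6
6 | 6
6 | 9
8 | 2
8 | 2
E2 result:
a | d
3 | 4
4 | 3
6 | 9
Witness: (6, 1) appears 2× in E1 but 0× in E2.

no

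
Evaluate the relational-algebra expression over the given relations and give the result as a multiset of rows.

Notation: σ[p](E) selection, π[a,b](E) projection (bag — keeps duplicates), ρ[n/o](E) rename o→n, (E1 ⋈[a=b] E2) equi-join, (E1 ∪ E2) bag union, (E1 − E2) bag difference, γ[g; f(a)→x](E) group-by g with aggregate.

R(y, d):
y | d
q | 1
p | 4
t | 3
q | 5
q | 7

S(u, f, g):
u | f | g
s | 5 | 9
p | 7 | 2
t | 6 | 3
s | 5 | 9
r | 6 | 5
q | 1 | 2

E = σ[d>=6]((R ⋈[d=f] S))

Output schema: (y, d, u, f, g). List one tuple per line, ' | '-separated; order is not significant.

Per-node cardinality:
  R → 5
  S → 6
  (R ⋈[d=f] S) → 4
  σ[d>=6]((R ⋈[d=f] S)) → 1

== RESULT ==
y | d | u | f | g
q | 7 | p | 7 | 2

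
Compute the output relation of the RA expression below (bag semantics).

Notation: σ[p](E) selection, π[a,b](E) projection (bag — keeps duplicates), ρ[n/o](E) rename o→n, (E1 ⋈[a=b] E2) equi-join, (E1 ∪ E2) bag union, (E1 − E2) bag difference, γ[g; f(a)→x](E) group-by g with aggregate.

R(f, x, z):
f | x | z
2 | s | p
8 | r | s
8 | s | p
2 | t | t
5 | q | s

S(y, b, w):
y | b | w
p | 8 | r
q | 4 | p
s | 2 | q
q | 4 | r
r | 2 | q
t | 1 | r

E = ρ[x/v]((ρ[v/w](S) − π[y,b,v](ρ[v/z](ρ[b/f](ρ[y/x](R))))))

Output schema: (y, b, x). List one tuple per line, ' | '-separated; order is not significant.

Row counts bottom-up:
  S → 6
  ρ[v/w](S) → 6
  R → 5
  ρ[y/x](R) → 5
  ρ[b/f](ρ[y/x](R)) → 5
  ρ[v/z](ρ[b/f](ρ[y/x](R))) → 5
  π[y,b,v](ρ[v/z](ρ[b/f](ρ[y/x](R)))) → 5
  (ρ[v/w](S) − π[y,b,v](ρ[v/z](ρ[b/f](ρ[y/x](R))))) → 6
  ρ[x/v]((ρ[v/w](S) − π[y,b,v](ρ[v/z](ρ[b/f](ρ[y/x](R)))))) → 6

== RESULT ==
y | b | x
p | 8 | r
q | 4 | p
q | 4 | r
r | 2 | q
s | 2 | q
t | 1 | r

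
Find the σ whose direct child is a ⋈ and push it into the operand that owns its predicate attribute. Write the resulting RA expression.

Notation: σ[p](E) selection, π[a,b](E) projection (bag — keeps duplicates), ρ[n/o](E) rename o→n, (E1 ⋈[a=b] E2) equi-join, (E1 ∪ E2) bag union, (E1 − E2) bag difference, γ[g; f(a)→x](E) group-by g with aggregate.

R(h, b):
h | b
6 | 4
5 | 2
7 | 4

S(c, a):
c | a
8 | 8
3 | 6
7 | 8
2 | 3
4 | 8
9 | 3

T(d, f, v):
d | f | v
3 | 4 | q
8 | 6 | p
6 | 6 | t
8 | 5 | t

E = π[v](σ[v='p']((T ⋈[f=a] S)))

σ filters on v, owned by the left side.
E' = π[v]((σ[v='p'](T) ⋈[f=a] S))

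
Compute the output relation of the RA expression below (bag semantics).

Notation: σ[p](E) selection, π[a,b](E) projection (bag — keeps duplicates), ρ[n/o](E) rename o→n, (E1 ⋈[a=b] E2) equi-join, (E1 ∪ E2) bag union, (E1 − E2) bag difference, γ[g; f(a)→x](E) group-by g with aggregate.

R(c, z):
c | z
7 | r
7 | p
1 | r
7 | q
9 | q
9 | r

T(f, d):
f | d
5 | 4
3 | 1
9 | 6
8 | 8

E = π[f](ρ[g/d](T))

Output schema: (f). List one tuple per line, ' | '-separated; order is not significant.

Row counts bottom-up:
  T → 4
  ρ[g/d](T) → 4
  π[f](ρ[g/d](T)) → 4

== RESULT ==
f
3
5
8
9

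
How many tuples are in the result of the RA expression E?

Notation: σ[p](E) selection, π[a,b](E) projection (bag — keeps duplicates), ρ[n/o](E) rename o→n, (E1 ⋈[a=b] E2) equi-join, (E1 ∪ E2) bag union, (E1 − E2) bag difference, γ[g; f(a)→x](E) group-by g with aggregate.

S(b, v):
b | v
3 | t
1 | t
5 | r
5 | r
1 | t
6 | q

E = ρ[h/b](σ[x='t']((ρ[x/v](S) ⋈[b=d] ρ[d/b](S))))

Row counts bottom-up:
  S → 6
  ρ[x/v](S) → 6
  S → 6
  ρ[d/b](S) → 6
  (ρ[x/v](S) ⋈[b=d] ρ[d/b](S)) → 10
  σ[x='t']((ρ[x/v](S) ⋈[b=d] ρ[d/b](S))) → 5
  ρ[h/b](σ[x='t']((ρ[x/v](S) ⋈[b=d] ρ[d/b](S)))) → 5

|E| = 5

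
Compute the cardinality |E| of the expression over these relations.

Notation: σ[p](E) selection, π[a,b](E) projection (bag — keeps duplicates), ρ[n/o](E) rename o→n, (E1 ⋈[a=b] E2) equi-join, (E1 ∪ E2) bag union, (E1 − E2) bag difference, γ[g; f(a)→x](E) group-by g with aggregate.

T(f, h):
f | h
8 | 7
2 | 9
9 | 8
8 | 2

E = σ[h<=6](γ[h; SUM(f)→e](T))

Stepwise |·|:
  T → 4
  γ[h; SUM(f)→e](T) → 4
  σ[h<=6](γ[h; SUM(f)→e](T)) → 1

|E| = 1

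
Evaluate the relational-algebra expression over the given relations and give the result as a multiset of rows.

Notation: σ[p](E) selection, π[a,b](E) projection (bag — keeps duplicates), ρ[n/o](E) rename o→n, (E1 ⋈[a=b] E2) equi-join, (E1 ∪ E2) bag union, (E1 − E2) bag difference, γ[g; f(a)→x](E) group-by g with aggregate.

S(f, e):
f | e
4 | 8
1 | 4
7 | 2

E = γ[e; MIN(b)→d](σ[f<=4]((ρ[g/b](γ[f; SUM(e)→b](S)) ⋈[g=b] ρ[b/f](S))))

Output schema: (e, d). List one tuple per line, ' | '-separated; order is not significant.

Stepwise |·|:
  S → 3
  γ[f; SUM(e)→b](S) → 3
  ρ[g/b](γ[f; SUM(e)→b](S)) → 3
  S → 3
  ρ[b/f](S) → 3
  (ρ[g/b](γ[f; SUM(e)→b](S)) ⋈[g=b] ρ[b/f](S)) → 1
  σ[f<=4]((ρ[g/b](γ[f; SUM(e)→b](S)) ⋈[g=b] ρ[b/f](S))) → 1
  γ[e; MIN(b)→d](σ[f<=4]((ρ[g/b](γ[f; SUM(e)→b](S)) ⋈[g=b] ρ[b/f](S)))) → 1

== RESULT ==
e | d
8 | 4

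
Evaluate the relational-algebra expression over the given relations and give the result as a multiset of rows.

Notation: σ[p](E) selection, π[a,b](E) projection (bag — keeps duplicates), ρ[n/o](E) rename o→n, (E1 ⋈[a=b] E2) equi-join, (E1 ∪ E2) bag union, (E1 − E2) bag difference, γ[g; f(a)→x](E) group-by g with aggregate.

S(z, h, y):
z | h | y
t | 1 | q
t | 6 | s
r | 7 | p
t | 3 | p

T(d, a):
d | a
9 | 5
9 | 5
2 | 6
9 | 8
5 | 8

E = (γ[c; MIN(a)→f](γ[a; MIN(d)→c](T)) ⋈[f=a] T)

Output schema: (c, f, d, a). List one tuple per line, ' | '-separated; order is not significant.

Row counts bottom-up:
  T → 5
  γ[a; MIN(d)→c](T) → 3
  γ[c; MIN(a)→f](γ[a; MIN(d)→c](T)) → 3
  T → 5
  (γ[c; MIN(a)→f](γ[a; MIN(d)→c](T)) ⋈[f=a] T) → 5

== RESULT ==
c | f | d | a
2 | 6 | 2 | 6
5 | 8 | 5 | 8
5 | 8 | 9 | 8
9 | 5 | 9 | 5
9 | 5 | 9 | 5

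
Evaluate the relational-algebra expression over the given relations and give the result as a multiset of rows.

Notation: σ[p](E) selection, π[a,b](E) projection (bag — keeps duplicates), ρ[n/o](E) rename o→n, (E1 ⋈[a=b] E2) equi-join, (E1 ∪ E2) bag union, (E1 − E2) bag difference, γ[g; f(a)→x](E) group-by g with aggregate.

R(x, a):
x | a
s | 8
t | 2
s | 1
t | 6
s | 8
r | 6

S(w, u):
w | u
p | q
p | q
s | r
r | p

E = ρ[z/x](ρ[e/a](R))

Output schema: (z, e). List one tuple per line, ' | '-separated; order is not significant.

Row counts bottom-up:
  R → 6
  ρ[e/a](R) → 6
  ρ[z/x](ρ[e/a](R)) → 6

== RESULT ==
z | e
r | 6
s | 1
s | 8
s | 8
t | 2
t | 6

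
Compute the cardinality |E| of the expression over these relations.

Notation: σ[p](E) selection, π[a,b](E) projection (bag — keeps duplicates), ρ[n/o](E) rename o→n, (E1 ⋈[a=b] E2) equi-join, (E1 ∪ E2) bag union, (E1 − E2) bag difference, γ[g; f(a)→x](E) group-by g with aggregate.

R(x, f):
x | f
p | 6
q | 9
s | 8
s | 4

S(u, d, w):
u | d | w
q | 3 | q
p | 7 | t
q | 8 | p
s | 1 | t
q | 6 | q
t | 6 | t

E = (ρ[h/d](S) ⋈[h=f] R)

Stepwise |·|:
  S → 6
  ρ[h/d](S) → 6
  R → 4
  (ρ[h/d](S) ⋈[h=f] R) → 3

|E| = 3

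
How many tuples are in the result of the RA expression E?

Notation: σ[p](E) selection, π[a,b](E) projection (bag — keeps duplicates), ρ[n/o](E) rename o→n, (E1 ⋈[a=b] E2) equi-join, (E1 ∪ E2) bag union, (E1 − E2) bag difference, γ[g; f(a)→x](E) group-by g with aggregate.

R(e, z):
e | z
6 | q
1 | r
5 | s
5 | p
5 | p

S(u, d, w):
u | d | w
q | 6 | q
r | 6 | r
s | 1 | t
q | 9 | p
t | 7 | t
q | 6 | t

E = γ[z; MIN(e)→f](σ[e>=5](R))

Per-node cardinality:
  R → 5
  σ[e>=5](R) → 4
  γ[z; MIN(e)→f](σ[e>=5](R)) → 3

|E| = 3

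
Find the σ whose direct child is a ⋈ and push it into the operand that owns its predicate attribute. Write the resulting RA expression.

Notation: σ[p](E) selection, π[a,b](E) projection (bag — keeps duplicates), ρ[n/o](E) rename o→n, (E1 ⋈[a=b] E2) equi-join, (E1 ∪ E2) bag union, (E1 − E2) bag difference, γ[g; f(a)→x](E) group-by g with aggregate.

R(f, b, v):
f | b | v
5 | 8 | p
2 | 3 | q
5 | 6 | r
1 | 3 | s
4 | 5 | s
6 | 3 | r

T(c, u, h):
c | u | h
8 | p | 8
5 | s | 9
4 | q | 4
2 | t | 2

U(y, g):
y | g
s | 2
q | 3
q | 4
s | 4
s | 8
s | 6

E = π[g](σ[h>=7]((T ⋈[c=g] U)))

σ filters on h, owned by the left side.
E' = π[g]((σ[h>=7](T) ⋈[c=g] U))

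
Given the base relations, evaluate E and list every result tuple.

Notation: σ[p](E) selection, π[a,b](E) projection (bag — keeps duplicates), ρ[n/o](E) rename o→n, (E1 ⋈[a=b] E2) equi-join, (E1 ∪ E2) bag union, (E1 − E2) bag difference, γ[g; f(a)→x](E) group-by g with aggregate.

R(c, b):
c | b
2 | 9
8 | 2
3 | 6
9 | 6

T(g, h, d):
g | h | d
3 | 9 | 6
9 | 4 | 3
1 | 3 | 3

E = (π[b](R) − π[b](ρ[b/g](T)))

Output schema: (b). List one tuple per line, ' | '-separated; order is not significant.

Stepwise |·|:
  R → 4
  π[b](R) → 4
  T → 3
  ρ[b/g](T) → 3
  π[b](ρ[b/g](T)) → 3
  (π[b](R) − π[b](ρ[b/g](T))) → 3

== RESULT ==
b
2
6
6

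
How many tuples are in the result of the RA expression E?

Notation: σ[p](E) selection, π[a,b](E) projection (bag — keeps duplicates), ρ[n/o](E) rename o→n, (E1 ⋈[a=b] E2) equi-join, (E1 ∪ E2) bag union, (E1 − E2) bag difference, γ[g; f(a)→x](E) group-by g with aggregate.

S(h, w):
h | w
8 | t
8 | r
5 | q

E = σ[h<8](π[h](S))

Per-node cardinality:
  S → 3
  π[h](S) → 3
  σ[h<8](π[h](S)) → 1

|E| = 1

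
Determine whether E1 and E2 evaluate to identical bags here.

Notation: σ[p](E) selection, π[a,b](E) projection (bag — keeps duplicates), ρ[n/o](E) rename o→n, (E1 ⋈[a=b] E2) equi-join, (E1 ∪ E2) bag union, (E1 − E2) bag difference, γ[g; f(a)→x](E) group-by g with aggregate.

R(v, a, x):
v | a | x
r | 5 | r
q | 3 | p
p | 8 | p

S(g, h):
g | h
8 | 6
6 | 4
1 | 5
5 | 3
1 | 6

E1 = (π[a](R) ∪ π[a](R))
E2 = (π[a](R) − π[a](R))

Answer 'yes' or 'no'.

E1 stepwise |·|:
  R → 3
  π[a](R) → 3
  R → 3
  π[a](R) → 3
  (π[a](R) ∪ π[a](R)) → 6
E2 stepwise |·|:
  R → 3
  π[a](R) → 3
  R → 3
  π[a](R) → 3
  (π[a](R) − π[a](R)) → 0

E1 result:
a
3
3
5
5
8
8
E2 result:
a
(0 rows)
Witness: (8,) appears 2× in E1 but 0× in E2.

no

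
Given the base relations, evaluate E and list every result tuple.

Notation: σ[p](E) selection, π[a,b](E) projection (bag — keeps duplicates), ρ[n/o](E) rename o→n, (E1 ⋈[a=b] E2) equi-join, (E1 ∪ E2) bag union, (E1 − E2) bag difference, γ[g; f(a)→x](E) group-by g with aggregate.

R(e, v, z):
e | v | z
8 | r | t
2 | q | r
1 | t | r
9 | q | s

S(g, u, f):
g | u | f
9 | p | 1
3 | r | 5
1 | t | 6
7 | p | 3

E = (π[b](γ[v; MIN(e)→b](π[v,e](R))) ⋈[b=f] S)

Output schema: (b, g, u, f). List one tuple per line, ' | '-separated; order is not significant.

Per-node cardinality:
  R → 4
  π[v,e](R) → 4
  γ[v; MIN(e)→b](π[v,e](R)) → 3
  π[b](γ[v; MIN(e)→b](π[v,e](R))) → 3
  S → 4
  (π[b](γ[v; MIN(e)→b](π[v,e](R))) ⋈[b=f] S) → 1

== RESULT ==
b | g | u | f
1 | 9 | p | 1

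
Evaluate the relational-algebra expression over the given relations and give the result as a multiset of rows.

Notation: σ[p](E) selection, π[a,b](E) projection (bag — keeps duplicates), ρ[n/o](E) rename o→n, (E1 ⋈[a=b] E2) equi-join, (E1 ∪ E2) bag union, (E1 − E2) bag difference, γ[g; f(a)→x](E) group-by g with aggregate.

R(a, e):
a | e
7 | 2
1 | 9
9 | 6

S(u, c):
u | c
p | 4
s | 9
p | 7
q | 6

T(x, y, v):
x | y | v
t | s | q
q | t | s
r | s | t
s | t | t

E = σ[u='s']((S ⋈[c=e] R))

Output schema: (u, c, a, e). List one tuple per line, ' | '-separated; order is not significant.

Stepwise |·|:
  S → 4
  R → 3
  (S ⋈[c=e] R) → 2
  σ[u='s']((S ⋈[c=e] R)) → 1

== RESULT ==
u | c | a | e
s | 9 | 1 | 9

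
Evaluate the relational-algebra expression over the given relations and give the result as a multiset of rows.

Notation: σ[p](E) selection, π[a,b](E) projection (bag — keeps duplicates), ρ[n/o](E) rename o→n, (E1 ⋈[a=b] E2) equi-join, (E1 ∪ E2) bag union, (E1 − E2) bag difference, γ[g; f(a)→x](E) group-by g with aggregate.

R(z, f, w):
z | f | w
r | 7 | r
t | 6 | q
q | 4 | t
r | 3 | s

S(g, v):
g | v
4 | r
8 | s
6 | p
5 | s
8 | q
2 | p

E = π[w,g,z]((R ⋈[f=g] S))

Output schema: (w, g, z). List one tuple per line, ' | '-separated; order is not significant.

Subexpression sizes:
  R → 4
  S → 6
  (R ⋈[f=g] S) → 2
  π[w,g,z]((R ⋈[f=g] S)) → 2

== RESULT ==
w | g | z
q | 6 | t
t | 4 | q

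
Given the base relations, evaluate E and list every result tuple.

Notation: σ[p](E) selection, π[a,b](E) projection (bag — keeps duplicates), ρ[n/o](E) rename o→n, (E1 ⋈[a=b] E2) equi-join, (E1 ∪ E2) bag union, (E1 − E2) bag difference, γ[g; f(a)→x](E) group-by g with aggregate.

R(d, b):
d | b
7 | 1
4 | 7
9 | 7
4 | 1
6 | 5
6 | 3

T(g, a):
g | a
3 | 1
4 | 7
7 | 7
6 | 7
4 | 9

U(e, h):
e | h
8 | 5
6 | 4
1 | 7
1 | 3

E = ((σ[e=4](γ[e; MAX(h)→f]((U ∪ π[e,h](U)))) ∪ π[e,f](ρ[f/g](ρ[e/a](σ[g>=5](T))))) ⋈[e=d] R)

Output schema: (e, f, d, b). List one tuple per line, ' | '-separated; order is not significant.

Per-node cardinality:
  U → 4
  U → 4
  π[e,h](U) → 4
  (U ∪ π[e,h](U)) → 8
  γ[e; MAX(h)→f]((U ∪ π[e,h](U))) → 3
  σ[e=4](γ[e; MAX(h)→f]((U ∪ π[e,h](U)))) → 0
  T → 5
  σ[g>=5](T) → 2
  ρ[e/a](σ[g>=5](T)) → 2
  ρ[f/g](ρ[e/a](σ[g>=5](T))) → 2
  π[e,f](ρ[f/g](ρ[e/a](σ[g>=5](T)))) → 2
  (σ[e=4](γ[e; MAX(h)→f]((U ∪ π[e,h](U)))) ∪ π[e,f](ρ[f/g](ρ[e/a](σ[g>=5](T))))) → 2
  R → 6
  ((σ[e=4](γ[e; MAX(h)→f]((U ∪ π[e,h](U)))) ∪ π[e,f](ρ[f/g](ρ[e/a](σ[g>=5](T))))) ⋈[e=d] R) → 2

== RESULT ==
e | f | d | b
7 | 6 | 7 | 1
7 | 7 | 7 | 1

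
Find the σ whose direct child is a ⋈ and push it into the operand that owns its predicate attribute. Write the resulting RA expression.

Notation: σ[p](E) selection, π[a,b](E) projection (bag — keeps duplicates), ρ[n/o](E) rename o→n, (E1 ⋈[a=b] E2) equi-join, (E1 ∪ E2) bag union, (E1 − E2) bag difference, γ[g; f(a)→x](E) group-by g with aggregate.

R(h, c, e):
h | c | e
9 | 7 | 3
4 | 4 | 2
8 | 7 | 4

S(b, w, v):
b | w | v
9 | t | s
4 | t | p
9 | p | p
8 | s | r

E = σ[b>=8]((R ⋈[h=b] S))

σ filters on b, owned by the right side.
E' = (R ⋈[h=b] σ[b>=8](S))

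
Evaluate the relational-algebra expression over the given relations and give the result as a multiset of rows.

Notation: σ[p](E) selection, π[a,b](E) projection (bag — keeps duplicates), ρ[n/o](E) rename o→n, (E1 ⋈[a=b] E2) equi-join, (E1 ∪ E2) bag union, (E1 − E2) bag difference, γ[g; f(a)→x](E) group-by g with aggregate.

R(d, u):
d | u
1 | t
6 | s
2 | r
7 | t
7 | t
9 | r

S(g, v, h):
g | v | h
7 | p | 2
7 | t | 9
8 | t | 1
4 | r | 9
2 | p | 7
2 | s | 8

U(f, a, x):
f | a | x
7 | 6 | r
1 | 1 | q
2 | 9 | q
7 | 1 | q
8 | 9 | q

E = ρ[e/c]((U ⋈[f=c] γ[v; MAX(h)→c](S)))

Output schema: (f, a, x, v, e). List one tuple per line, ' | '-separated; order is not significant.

Row counts bottom-up:
  U → 5
  S → 6
  γ[v; MAX(h)→c](S) → 4
  (U ⋈[f=c] γ[v; MAX(h)→c](S)) → 3
  ρ[e/c]((U ⋈[f=c] γ[v; MAX(h)→c](S))) → 3

== RESULT ==
f | a | x | v | e
7 | 1 | q | p | 7
7 | 6 | r | p | 7
8 | 9 | q | s | 8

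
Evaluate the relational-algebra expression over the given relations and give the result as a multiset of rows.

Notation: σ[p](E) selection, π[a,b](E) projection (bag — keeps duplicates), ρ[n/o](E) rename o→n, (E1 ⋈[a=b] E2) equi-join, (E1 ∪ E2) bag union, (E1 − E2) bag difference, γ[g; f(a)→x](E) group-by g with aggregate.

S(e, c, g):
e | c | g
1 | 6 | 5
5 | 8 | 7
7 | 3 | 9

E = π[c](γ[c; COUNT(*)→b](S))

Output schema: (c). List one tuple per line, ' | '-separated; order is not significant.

Subexpression sizes:
  S → 3
  γ[c; COUNT(*)→b](S) → 3
  π[c](γ[c; COUNT(*)→b](S)) → 3

== RESULT ==
c
3
6
8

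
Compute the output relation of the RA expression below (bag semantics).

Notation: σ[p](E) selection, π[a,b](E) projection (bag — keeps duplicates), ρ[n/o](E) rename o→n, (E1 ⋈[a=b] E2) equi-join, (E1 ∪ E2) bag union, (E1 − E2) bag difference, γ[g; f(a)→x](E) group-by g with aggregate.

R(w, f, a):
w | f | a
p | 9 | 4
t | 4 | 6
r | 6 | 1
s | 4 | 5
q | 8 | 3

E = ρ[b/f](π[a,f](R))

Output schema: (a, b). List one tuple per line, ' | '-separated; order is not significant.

Stepwise |·|:
  R → 5
  π[a,f](R) → 5
  ρ[b/f](π[a,f](R)) → 5

== RESULT ==
a | b
1 | 6
3 | 8
4 | 9
5 | 4
6 | 4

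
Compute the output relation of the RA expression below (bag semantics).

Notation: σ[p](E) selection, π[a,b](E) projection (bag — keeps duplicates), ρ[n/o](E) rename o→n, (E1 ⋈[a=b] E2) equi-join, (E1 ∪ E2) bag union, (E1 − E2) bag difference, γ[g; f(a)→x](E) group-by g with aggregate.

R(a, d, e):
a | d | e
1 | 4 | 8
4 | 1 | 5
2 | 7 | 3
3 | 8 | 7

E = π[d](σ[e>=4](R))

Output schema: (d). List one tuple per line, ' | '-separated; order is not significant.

Subexpression sizes:
  R → 4
  σ[e>=4](R) → 3
  π[d](σ[e>=4](R)) → 3

== RESULT ==
d
1
4
8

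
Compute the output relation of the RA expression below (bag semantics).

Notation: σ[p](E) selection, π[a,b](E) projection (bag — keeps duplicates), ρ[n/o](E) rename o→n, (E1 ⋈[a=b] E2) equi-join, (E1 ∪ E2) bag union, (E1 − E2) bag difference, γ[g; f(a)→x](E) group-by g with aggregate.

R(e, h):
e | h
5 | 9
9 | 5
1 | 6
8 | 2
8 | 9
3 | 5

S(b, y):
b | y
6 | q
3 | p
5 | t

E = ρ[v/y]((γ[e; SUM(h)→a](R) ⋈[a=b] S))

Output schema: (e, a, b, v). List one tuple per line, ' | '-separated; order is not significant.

Per-node cardinality:
  R → 6
  γ[e; SUM(h)→a](R) → 5
  S → 3
  (γ[e; SUM(h)→a](R) ⋈[a=b] S) → 3
  ρ[v/y]((γ[e; SUM(h)→a](R) ⋈[a=b] S)) → 3

== RESULT ==
e | a | b | v
1 | 6 | 6 | q
3 | 5 | 5 | t
9 | 5 | 5 | t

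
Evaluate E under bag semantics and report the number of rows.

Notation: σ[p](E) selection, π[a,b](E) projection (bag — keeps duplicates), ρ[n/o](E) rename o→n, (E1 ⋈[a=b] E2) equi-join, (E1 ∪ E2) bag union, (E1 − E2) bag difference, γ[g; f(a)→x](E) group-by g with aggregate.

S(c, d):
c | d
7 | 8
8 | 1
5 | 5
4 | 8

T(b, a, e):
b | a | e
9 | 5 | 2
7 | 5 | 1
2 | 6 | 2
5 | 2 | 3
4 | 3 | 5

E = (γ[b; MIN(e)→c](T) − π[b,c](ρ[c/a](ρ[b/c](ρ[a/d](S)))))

Per-node cardinality:
  T → 5
  γ[b; MIN(e)→c](T) → 5
  S → 4
  ρ[a/d](S) → 4
  ρ[b/c](ρ[a/d](S)) → 4
  ρ[c/a](ρ[b/c](ρ[a/d](S))) → 4
  π[b,c](ρ[c/a](ρ[b/c](ρ[a/d](S)))) → 4
  (γ[b; MIN(e)→c](T) − π[b,c](ρ[c/a](ρ[b/c](ρ[a/d](S))))) → 5

|E| = 5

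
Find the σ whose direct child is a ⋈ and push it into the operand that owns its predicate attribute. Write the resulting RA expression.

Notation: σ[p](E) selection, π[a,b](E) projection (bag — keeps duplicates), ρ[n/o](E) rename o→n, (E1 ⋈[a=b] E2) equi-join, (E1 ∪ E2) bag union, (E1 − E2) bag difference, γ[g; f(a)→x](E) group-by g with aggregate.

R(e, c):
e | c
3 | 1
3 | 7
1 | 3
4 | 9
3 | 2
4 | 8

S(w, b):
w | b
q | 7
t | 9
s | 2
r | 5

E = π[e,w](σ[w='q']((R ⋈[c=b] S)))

σ filters on w, owned by the right side.
E' = π[e,w]((R ⋈[c=b] σ[w='q'](S)))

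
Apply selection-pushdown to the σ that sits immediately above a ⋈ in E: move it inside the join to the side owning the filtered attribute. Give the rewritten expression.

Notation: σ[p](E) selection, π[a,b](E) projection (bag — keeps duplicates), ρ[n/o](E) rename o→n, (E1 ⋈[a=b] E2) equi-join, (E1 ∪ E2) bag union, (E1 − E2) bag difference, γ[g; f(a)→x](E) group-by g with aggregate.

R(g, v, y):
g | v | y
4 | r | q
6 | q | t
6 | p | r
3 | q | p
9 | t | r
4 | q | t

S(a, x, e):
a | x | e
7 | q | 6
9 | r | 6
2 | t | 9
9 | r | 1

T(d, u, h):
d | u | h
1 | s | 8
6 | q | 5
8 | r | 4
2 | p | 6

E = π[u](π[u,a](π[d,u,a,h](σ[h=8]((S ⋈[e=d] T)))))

σ filters on h, owned by the right side.
E' = π[u](π[u,a](π[d,u,a,h]((S ⋈[e=d] σ[h=8](T)))))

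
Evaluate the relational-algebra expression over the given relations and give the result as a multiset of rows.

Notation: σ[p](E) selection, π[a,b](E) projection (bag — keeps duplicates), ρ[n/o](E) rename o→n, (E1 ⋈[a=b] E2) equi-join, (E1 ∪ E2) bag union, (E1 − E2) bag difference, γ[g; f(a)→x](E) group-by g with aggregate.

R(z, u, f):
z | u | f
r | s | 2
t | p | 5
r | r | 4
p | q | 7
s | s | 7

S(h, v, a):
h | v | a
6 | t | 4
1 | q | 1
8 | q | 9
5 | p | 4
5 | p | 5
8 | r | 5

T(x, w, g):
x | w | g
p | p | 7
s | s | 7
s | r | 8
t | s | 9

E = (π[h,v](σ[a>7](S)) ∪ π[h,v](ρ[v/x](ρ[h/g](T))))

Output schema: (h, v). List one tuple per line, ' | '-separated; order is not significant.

Row counts bottom-up:
  S → 6
  σ[a>7](S) → 1
  π[h,v](σ[a>7](S)) → 1
  T → 4
  ρ[h/g](T) → 4
  ρ[v/x](ρ[h/g](T)) → 4
  π[h,v](ρ[v/x](ρ[h/g](T))) → 4
  (π[h,v](σ[a>7](S)) ∪ π[h,v](ρ[v/x](ρ[h/g](T)))) → 5

== RESULT ==
h | v
7 | p
7 | s
8 | q
8 | s
9 | t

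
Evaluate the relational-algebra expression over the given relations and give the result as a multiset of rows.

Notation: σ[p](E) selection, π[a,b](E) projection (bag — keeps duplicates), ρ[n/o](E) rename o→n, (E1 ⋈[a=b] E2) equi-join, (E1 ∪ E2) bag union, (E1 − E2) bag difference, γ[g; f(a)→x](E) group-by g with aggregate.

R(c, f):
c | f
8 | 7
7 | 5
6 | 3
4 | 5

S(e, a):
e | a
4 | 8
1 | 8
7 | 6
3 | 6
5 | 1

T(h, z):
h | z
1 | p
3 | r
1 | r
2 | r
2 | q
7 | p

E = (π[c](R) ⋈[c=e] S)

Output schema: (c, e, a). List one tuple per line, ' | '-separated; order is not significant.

Subexpression sizes:
  R → 4
  π[c](R) → 4
  S → 5
  (π[c](R) ⋈[c=e] S) → 2

== RESULT ==
c | e | a
4 | 4 | 8
7 | 7 | 6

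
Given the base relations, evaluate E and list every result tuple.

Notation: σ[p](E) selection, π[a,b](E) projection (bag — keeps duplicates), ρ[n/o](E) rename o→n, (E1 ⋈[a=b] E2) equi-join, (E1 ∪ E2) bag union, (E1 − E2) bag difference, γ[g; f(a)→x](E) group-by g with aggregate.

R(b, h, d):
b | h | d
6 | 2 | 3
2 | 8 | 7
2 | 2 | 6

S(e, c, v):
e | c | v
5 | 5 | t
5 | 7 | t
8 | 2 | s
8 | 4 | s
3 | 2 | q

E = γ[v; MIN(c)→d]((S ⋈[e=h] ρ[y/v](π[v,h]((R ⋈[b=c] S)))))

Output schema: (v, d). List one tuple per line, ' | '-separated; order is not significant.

Stepwise |·|:
  S → 5
  R → 3
  S → 5
  (R ⋈[b=c] S) → 4
  π[v,h]((R ⋈[b=c] S)) → 4
  ρ[y/v](π[v,h]((R ⋈[b=c] S))) → 4
  (S ⋈[e=h] ρ[y/v](π[v,h]((R ⋈[b=c] S)))) → 4
  γ[v; MIN(c)→d]((S ⋈[e=h] ρ[y/v](π[v,h]((R ⋈[b=c] S))))) → 1

== RESULT ==
v | d
s | 2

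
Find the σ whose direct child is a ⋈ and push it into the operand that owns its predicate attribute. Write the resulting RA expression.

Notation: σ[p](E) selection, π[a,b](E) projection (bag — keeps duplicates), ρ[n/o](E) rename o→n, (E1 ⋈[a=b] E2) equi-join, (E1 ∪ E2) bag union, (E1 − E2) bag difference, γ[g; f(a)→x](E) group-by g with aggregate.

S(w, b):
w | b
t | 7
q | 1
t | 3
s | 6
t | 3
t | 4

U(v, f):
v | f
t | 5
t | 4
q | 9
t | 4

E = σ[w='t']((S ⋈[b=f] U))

σ filters on w, owned by the left side.
E' = (σ[w='t'](S) ⋈[b=f] U)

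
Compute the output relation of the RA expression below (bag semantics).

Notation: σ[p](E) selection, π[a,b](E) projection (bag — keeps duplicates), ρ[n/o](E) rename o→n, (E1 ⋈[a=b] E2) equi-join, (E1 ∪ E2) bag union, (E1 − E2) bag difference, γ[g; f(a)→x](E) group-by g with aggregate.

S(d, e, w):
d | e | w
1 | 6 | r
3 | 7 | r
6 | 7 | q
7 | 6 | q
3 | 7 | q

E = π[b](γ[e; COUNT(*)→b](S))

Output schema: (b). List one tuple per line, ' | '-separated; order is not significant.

Stepwise |·|:
  S → 5
  γ[e; COUNT(*)→b](S) → 2
  π[b](γ[e; COUNT(*)→b](S)) → 2

== RESULT ==
b
2
3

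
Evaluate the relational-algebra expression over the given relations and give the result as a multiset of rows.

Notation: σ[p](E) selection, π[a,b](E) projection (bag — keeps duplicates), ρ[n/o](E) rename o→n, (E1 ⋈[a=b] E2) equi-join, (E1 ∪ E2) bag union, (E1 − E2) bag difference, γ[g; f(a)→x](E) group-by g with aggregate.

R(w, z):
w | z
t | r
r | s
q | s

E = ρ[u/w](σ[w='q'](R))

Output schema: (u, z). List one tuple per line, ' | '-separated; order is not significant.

Row counts bottom-up:
  R → 3
  σ[w='q'](R) → 1
  ρ[u/w](σ[w='q'](R)) → 1

== RESULT ==
u | z
q | s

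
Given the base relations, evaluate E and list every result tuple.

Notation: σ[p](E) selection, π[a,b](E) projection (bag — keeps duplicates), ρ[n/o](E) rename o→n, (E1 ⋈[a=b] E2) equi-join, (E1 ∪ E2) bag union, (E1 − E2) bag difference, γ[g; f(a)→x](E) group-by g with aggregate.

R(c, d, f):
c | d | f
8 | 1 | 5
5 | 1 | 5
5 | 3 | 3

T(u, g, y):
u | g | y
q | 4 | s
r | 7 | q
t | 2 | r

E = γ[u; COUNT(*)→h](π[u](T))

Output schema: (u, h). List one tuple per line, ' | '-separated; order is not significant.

Per-node cardinality:
  T → 3
  π[u](T) → 3
  γ[u; COUNT(*)→h](π[u](T)) → 3

== RESULT ==
u | h
q | 1
r | 1
t | 1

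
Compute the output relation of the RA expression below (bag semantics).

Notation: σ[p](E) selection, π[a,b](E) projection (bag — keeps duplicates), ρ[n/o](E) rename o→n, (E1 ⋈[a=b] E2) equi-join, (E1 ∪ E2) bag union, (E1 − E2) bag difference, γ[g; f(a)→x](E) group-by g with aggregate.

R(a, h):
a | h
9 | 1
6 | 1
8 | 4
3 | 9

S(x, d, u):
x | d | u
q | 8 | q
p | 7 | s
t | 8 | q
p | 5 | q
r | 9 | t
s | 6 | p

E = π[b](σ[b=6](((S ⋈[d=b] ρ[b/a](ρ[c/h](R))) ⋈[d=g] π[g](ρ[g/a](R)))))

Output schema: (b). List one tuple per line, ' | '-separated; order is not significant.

Per-node cardinality:
  S → 6
  R → 4
  ρ[c/h](R) → 4
  ρ[b/a](ρ[c/h](R)) → 4
  (S ⋈[d=b] ρ[b/a](ρ[c/h](R))) → 4
  R → 4
  ρ[g/a](R) → 4
  π[g](ρ[g/a](R)) → 4
  ((S ⋈[d=b] ρ[b/a](ρ[c/h](R))) ⋈[d=g] π[g](ρ[g/a](R))) → 4
  σ[b=6](((S ⋈[d=b] ρ[b/a](ρ[c/h](R))) ⋈[d=g] π[g](ρ[g/a](R)))) → 1
  π[b](σ[b=6](((S ⋈[d=b] ρ[b/a](ρ[c/h](R))) ⋈[d=g] π[g](ρ[g/a](R))))) → 1

== RESULT ==
b
6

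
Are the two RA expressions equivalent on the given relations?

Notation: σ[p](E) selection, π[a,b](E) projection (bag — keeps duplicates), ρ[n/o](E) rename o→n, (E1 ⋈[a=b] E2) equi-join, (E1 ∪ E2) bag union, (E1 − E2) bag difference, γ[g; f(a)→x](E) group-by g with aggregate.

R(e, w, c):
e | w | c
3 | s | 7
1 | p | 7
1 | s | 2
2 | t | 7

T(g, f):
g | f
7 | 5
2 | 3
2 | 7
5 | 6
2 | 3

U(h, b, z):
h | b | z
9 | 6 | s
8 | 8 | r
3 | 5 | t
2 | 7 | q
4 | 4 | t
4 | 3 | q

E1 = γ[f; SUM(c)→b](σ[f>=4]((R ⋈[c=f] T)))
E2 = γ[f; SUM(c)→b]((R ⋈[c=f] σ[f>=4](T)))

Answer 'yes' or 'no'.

E1 stepwise |·|:
  R → 4
  T → 5
  (R ⋈[c=f] T) → 3
  σ[f>=4]((R ⋈[c=f] T)) → 3
  γ[f; SUM(c)→b](σ[f>=4]((R ⋈[c=f] T))) → 1
E2 stepwise |·|:
  R → 4
  T → 5
  σ[f>=4](T) → 3
  (R ⋈[c=f] σ[f>=4](T)) → 3
  γ[f; SUM(c)→b]((R ⋈[c=f] σ[f>=4](T))) → 1

E1 and E2 produce the same multiset:
f | b
7 | 21

yes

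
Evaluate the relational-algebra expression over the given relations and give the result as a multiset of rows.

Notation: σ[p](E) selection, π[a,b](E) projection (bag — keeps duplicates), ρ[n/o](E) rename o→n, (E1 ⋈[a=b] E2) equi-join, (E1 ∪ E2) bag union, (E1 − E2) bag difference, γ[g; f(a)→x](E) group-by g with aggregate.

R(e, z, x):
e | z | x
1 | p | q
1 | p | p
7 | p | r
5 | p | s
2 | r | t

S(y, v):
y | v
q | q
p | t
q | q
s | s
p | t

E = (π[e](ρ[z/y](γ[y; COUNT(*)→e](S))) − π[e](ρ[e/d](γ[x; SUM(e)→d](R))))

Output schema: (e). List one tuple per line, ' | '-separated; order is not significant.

Stepwise |·|:
  S → 5
  γ[y; COUNT(*)→e](S) → 3
  ρ[z/y](γ[y; COUNT(*)→e](S)) → 3
  π[e](ρ[z/y](γ[y; COUNT(*)→e](S))) → 3
  R → 5
  γ[x; SUM(e)→d](R) → 5
  ρ[e/d](γ[x; SUM(e)→d](R)) → 5
  π[e](ρ[e/d](γ[x; SUM(e)→d](R))) → 5
  (π[e](ρ[z/y](γ[y; COUNT(*)→e](S))) − π[e](ρ[e/d](γ[x; SUM(e)→d](R)))) → 1

== RESULT ==
e
2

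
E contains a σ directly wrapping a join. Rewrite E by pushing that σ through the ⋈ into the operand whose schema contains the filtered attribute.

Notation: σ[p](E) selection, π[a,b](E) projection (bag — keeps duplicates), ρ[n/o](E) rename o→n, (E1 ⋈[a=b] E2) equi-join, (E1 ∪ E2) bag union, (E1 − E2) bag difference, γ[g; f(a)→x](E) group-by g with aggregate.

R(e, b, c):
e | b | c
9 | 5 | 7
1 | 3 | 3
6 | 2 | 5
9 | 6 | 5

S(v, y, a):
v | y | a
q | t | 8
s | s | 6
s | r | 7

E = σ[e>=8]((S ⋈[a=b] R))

σ filters on e, owned by the right side.
E' = (S ⋈[a=b] σ[e>=8](R))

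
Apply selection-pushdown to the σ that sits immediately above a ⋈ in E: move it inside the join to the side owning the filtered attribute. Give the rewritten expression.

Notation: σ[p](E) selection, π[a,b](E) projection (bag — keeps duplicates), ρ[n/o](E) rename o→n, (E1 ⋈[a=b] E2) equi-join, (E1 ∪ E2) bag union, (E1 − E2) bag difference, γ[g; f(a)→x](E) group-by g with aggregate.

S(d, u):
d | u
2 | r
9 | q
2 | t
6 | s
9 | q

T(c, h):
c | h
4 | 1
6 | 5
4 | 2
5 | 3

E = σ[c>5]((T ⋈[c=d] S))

σ filters on c, owned by the left side.
E' = (σ[c>5](T) ⋈[c=d] S)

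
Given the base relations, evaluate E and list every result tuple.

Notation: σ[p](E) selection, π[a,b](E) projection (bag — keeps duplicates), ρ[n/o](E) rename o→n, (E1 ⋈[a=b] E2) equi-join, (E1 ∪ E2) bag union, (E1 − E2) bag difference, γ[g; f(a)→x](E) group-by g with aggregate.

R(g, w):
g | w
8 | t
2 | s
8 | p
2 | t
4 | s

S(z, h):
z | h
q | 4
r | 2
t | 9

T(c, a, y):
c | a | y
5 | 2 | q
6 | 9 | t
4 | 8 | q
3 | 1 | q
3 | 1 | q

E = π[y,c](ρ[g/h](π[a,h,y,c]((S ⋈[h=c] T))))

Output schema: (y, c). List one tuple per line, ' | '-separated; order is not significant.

Stepwise |·|:
  S → 3
  T → 5
  (S ⋈[h=c] T) → 1
  π[a,h,y,c]((S ⋈[h=c] T)) → 1
  ρ[g/h](π[a,h,y,c]((S ⋈[h=c] T))) → 1
  π[y,c](ρ[g/h](π[a,h,y,c]((S ⋈[h=c] T)))) → 1

== RESULT ==
y | c
q | 4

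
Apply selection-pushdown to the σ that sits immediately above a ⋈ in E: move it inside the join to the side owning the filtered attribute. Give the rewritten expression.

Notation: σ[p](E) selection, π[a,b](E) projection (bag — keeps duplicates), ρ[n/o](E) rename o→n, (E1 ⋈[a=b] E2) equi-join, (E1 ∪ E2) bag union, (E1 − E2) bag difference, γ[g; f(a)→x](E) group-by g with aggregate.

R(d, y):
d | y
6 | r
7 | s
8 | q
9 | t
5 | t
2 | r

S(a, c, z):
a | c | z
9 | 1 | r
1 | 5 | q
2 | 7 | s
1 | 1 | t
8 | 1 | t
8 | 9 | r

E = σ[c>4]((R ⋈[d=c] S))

σ filters on c, owned by the right side.
E' = (R ⋈[d=c] σ[c>4](S))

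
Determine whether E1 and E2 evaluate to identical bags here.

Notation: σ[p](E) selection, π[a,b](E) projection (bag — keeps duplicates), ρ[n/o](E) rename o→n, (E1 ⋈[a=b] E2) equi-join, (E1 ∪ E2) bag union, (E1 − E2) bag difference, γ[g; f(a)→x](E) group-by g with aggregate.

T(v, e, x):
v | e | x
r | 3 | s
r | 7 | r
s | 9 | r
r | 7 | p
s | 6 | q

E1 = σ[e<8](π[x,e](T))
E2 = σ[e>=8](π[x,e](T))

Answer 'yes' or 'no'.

E1 stepwise |·|:
  T → 5
  π[x,e](T) → 5
  σ[e<8](π[x,e](T)) → 4
E2 stepwise |·|:
  T → 5
  π[x,e](T) → 5
  σ[e>=8](π[x,e](T)) → 1

E1 result:
x | e
p | 7
q | 6
r | 7
s | 3
E2 result:
x | e
r | 9
Witness: ('r', 7) appears 1× in E1 but 0× in E2.

no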